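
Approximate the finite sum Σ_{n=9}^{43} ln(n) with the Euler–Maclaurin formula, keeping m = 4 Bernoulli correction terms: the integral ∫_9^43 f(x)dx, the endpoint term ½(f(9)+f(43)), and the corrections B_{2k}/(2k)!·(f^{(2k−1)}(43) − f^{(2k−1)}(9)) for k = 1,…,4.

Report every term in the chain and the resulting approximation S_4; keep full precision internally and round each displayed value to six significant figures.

S_4 ≈ 110.928

∫_9^43 ln(x) dx evaluates to 107.957.
Endpoint term: (f(9) + f(43))/2 = (2.19722 + 3.76120)/2 = 2.97921.
Running total after boundary: 110.936.
Order-1 term: 1/12 · (0.0232558 − 0.111111) = -0.00732127.
Running total after k=1: 110.928.
Order-2 term: −1/720 · (2.51550e-05 − 0.00274348) = 3.77546e-06.
Running total after k=2: 110.928.
Order-3 term: 1/30240 · (1.63256e-07 − 0.000406442) = -1.34351e-08.
Running total after k=3: 110.928.
Order-4 term: −1/1209600 · (2.64883e-09 − 0.000150534) = 1.24447e-10.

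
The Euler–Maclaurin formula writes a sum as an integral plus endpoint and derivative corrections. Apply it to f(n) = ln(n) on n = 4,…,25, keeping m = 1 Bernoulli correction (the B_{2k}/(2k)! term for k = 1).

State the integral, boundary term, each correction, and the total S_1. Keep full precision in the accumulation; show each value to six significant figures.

Integral: ∫_4^25 ln(x) dx = 53.9267.
Boundary: ½(f(4) + f(25)) = ½(1.38629 + 3.21888) = 2.30259.
So far: 56.2293.
Order-1 term: 1/12 · (0.0400000 − 0.250000) = -0.0175000.

S_1 ≈ 56.2118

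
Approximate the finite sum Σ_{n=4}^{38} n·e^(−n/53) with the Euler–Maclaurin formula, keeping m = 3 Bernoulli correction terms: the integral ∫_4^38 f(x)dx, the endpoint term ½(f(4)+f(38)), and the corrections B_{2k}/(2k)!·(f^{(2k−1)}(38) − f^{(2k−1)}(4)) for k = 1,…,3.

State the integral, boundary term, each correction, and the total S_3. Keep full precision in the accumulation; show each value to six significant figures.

The integral term ∫_4^38 x·e^(−x/53) dx = 446.687.
Endpoint term: (f(4) + f(38))/2 = (3.70922 + 18.5525)/2 = 11.1309.
Running total after boundary: 457.818.
k=1: B_{2}/(2)! × [f^{(1)}(38) − f^{(1)}(4)] = 1/12 × (0.138177 − 0.857321) = -0.0599287.
Running total after k=1: 457.758.
k=2: B_{4}/(4)! × [f^{(3)}(38) − f^{(3)}(4)] = −1/720 × (0.000396805 − 0.000965444) = 7.89777e-07.
Running total after k=2: 457.758.
k=3: B_{6}/(6)! × [f^{(5)}(38) − f^{(5)}(4)] = 1/30240 × (2.65012e-07 − 5.78741e-07) = -1.03746e-11.

S_3 ≈ 457.758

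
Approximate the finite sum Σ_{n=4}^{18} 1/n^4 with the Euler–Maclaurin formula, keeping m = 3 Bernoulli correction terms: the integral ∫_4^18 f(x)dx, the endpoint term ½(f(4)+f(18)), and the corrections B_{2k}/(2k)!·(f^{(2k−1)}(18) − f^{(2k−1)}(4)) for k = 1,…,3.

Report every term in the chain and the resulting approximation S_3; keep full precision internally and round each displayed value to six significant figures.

S_3 ≈ 0.00742509

The integral term ∫_4^18 1/x^4 dx = 0.00515118.
Boundary: ½(f(4) + f(18)) = ½(0.00390625 + 9.52599e-06) = 0.00195789.
So far: 0.00710907.
Order-1 term: 1/12 · (-2.11689e-06 − (-0.00390625)) = 0.000325344.
Running total after k=1: 0.00743441.
Order-2 term: −1/720 · (-1.96008e-07 − (-0.00732422)) = -1.01723e-05.
Running total after k=2: 0.00742424.
Order-3 term: 1/30240 · (-3.38779e-08 − (-0.0256348)) = 8.47709e-07.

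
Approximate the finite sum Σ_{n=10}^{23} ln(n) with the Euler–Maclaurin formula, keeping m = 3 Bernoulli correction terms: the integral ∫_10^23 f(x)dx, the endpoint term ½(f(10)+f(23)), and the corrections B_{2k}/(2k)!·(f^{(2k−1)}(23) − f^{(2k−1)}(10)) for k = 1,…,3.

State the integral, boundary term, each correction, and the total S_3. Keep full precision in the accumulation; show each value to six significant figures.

S_3 ≈ 38.8048

Integral: ∫_10^23 ln(x) dx = 36.0905.
Endpoint term: (f(10) + f(23))/2 = (2.30259 + 3.13549)/2 = 2.71904.
Running total after boundary: 38.8096.
Order-1 term: 1/12 · (0.0434783 − 0.100000) = -0.00471014.
Partial sum through k=1: 38.8048.
Order-2 term: −1/720 · (0.000164379 − 0.00200000) = 2.54947e-06.
Partial sum through k=2: 38.8048.
Order-3 term: 1/30240 · (3.72883e-06 − 0.000240000) = -7.81320e-09.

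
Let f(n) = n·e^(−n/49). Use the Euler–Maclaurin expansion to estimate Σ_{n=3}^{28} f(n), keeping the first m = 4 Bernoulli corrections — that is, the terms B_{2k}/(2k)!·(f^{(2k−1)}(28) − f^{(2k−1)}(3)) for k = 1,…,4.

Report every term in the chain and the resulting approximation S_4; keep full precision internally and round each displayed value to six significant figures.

∫_3^28 x·e^(−x/49) dx evaluates to 265.998.
½[f(3) + f(28)] = ½[2.82184 + 15.8121] = 9.31697.
Running total after boundary: 275.315.
Correction k=1: B_{2}/2! · (f^{(1)}(28) − f^{(1)}(3)) = 1/12 · (0.242022 − 0.883024) = -0.0534168.
Partial sum through k=1: 275.262.
Correction k=2: B_{4}/4! · (f^{(3)}(28) − f^{(3)}(3)) = −1/720 · (0.000571203 − 0.00115129) = 8.05677e-07.
Partial sum through k=2: 275.262.
Correction k=3: B_{6}/6! · (f^{(5)}(28) − f^{(5)}(3)) = 1/30240 · (4.33821e-07 − 8.05834e-07) = -1.23020e-11.
Partial sum through k=3: 275.262.
Correction k=4: B_{8}/8! · (f^{(7)}(28) − f^{(7)}(3)) = −1/1209600 · (2.62283e-10 − 4.71538e-10) = 1.72996e-16.

S_4 ≈ 275.262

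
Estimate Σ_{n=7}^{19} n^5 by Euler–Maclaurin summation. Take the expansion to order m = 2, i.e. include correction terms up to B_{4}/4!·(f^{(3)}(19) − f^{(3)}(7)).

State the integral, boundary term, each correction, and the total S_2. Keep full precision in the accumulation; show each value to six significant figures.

∫_7^19 x^5 dx evaluates to 7.82137e+06.
½[f(7) + f(19)] = ½[16807.0 + 2.47610e+06] = 1.24645e+06.
So far: 9.06782e+06.
k=1: B_{2}/(2)! × [f^{(1)}(19) − f^{(1)}(7)] = 1/12 × (651605 − 12005.0) = 53300.0.
After k=1: 9.12112e+06.
k=2: B_{4}/(4)! × [f^{(3)}(19) − f^{(3)}(7)] = −1/720 × (21660.0 − 2940.00) = -26.0000.

S_2 ≈ 9.12110e+06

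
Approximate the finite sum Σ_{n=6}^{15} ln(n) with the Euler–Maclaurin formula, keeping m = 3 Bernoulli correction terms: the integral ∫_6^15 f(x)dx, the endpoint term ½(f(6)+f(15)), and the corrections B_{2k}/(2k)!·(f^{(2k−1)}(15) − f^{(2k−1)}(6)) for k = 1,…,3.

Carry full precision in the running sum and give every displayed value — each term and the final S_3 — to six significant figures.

S_3 ≈ 23.1118

∫_6^15 ln(x) dx evaluates to 20.8702.
Endpoint term: (f(6) + f(15))/2 = (1.79176 + 2.70805)/2 = 2.24990.
So far: 23.1201.
Correction k=1: B_{2}/2! · (f^{(1)}(15) − f^{(1)}(6)) = 1/12 · (0.0666667 − 0.166667) = -0.00833333.
Running total after k=1: 23.1118.
Correction k=2: B_{4}/4! · (f^{(3)}(15) − f^{(3)}(6)) = −1/720 · (0.000592593 − 0.00925926) = 1.20370e-05.
Running total after k=2: 23.1118.
Correction k=3: B_{6}/6! · (f^{(5)}(15) − f^{(5)}(6)) = 1/30240 · (3.16049e-05 − 0.00308642) = -1.01019e-07.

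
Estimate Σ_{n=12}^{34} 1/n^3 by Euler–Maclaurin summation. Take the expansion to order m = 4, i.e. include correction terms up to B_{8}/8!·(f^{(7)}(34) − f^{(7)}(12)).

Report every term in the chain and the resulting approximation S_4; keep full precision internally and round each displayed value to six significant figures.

S_4 ≈ 0.00335361

∫_12^34 1/x^3 dx evaluates to 0.00303970.
Boundary: ½(f(12) + f(34)) = ½(0.000578704 + 2.54427e-05) = 0.000302073.
Integral + boundary = 0.00334177.
k=1: B_{2}/(2)! × [f^{(1)}(34) − f^{(1)}(12)] = 1/12 × (-2.24494e-06 − (-0.000144676)) = 1.18692e-05.
Running total after k=1: 0.00335364.
k=2: B_{4}/(4)! × [f^{(3)}(34) − f^{(3)}(12)] = −1/720 × (-3.88399e-08 − (-2.00939e-05)) = -2.78542e-08.
Running total after k=2: 0.00335361.
k=3: B_{6}/(6)! × [f^{(5)}(34) − f^{(5)}(12)] = 1/30240 × (-1.41114e-09 − (-5.86071e-06)) = 1.93760e-10.
Running total after k=3: 0.00335361.
k=4: B_{8}/(8)! × [f^{(7)}(34) − f^{(7)}(12)] = −1/1209600 × (-8.78909e-11 − (-2.93036e-06)) = -2.42251e-12.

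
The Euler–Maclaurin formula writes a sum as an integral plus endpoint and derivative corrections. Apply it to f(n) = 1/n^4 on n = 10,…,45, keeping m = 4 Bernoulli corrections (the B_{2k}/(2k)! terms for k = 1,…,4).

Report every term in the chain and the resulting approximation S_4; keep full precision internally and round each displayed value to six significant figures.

∫_10^45 1/x^4 dx evaluates to 0.000329675.
½[f(10) + f(45)] = ½[0.000100000 + 2.43865e-07] = 5.01219e-05.
Integral + boundary = 0.000379797.
Correction k=1: B_{2}/2! · (f^{(1)}(45) − f^{(1)}(10)) = 1/12 · (-2.16769e-08 − (-4.00000e-05)) = 3.33153e-06.
Partial sum through k=1: 0.000383129.
Correction k=2: B_{4}/4! · (f^{(3)}(45) − f^{(3)}(10)) = −1/720 · (-3.21139e-10 − (-1.20000e-05)) = -1.66662e-08.
Partial sum through k=2: 0.000383112.
Correction k=3: B_{6}/6! · (f^{(5)}(45) − f^{(5)}(10)) = 1/30240 · (-8.88089e-12 − (-6.72000e-06)) = 2.22222e-10.
Partial sum through k=3: 0.000383112.
Correction k=4: B_{8}/8! · (f^{(7)}(45) − f^{(7)}(10)) = −1/1209600 · (-3.94706e-13 − (-6.04800e-06)) = -5.00000e-12.

S_4 ≈ 0.000383112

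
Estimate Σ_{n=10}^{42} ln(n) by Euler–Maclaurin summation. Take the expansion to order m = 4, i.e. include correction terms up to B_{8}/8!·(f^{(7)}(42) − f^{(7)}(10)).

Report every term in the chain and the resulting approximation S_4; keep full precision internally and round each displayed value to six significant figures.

Integral: ∫_10^42 ln(x) dx = 101.956.
½[f(10) + f(42)] = ½[2.30259 + 3.73767] = 3.02013.
Running total after boundary: 104.976.
k=1: B_{2}/(2)! × [f^{(1)}(42) − f^{(1)}(10)] = 1/12 × (0.0238095 − 0.100000) = -0.00634921.
Running total after k=1: 104.970.
k=2: B_{4}/(4)! × [f^{(3)}(42) − f^{(3)}(10)] = −1/720 × (2.69949e-05 − 0.00200000) = 2.74028e-06.
Running total after k=2: 104.970.
k=3: B_{6}/(6)! × [f^{(5)}(42) − f^{(5)}(10)] = 1/30240 × (1.83639e-07 − 0.000240000) = -7.93044e-09.
Running total after k=3: 104.970.
k=4: B_{8}/(8)! × [f^{(7)}(42) − f^{(7)}(10)] = −1/1209600 × (3.12311e-09 − 7.20000e-05) = 5.95212e-11.

S_4 ≈ 104.970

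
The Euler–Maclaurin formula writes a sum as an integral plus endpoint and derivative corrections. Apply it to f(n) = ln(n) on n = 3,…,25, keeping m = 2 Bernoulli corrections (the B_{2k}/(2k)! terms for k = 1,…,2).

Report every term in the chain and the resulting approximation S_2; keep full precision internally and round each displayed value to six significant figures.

S_2 ≈ 57.3105

The integral term ∫_3^25 ln(x) dx = 55.1761.
Endpoint term: (f(3) + f(25))/2 = (1.09861 + 3.21888)/2 = 2.15874.
Integral + boundary = 57.3348.
Correction k=1: B_{2}/2! · (f^{(1)}(25) − f^{(1)}(3)) = 1/12 · (0.0400000 − 0.333333) = -0.0244444.
Partial sum through k=1: 57.3104.
Correction k=2: B_{4}/4! · (f^{(3)}(25) − f^{(3)}(3)) = −1/720 · (0.000128000 − 0.0740741) = 0.000102703.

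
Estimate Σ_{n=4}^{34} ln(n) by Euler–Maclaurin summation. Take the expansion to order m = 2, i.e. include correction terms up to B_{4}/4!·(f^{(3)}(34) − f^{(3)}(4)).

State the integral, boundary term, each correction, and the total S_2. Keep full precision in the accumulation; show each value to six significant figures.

∫_4^34 ln(x) dx evaluates to 84.3511.
½[f(4) + f(34)] = ½[1.38629 + 3.52636] = 2.45633.
Integral + boundary = 86.8074.
Order-1 term: 1/12 · (0.0294118 − 0.250000) = -0.0183824.
After k=1: 86.7890.
Order-2 term: −1/720 · (5.08854e-05 − 0.0312500) = 4.33321e-05.

S_2 ≈ 86.7891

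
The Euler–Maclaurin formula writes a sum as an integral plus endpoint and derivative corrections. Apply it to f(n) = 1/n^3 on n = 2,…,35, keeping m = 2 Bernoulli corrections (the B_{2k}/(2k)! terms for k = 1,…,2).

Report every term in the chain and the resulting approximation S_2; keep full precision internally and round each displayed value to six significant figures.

∫_2^35 1/x^3 dx evaluates to 0.124592.
½[f(2) + f(35)] = ½[0.125000 + 2.33236e-05] = 0.0625117.
Integral + boundary = 0.187103.
Order-1 term: 1/12 · (-1.99917e-06 − (-0.187500)) = 0.0156248.
After k=1: 0.202728.
Order-2 term: −1/720 · (-3.26395e-08 − (-0.937500)) = -0.00130208.

S_2 ≈ 0.201426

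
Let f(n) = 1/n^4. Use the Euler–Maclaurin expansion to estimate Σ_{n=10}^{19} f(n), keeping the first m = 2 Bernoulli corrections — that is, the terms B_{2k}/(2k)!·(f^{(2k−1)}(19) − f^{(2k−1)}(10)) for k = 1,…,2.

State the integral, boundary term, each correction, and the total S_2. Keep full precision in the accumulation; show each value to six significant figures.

S_2 ≈ 0.000341754

Integral: ∫_10^19 1/x^4 dx = 0.000284735.
½[f(10) + f(19)] = ½[0.000100000 + 7.67336e-06] = 5.38367e-05.
Integral + boundary = 0.000338572.
k=1: B_{2}/(2)! × [f^{(1)}(19) − f^{(1)}(10)] = 1/12 × (-1.61544e-06 − (-4.00000e-05)) = 3.19871e-06.
After k=1: 0.000341771.
k=2: B_{4}/(4)! × [f^{(3)}(19) − f^{(3)}(10)] = −1/720 × (-1.34247e-07 − (-1.20000e-05)) = -1.64802e-08.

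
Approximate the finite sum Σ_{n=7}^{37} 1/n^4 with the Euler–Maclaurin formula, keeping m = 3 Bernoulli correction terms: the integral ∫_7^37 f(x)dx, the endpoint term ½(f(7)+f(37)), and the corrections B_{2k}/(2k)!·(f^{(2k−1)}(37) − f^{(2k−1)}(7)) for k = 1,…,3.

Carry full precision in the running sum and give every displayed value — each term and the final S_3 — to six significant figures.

S_3 ≈ 0.00119338

∫_7^37 1/x^4 dx evaluates to 0.000965237.
½[f(7) + f(37)] = ½[0.000416493 + 5.33572e-07] = 0.000208513.
Running total after boundary: 0.00117375.
Correction k=1: B_{2}/2! · (f^{(1)}(37) − f^{(1)}(7)) = 1/12 · (-5.76835e-08 − (-0.000237996)) = 1.98282e-05.
Partial sum through k=1: 0.00119358.
Correction k=2: B_{4}/4! · (f^{(3)}(37) − f^{(3)}(7)) = −1/720 · (-1.26406e-09 − (-0.000145712)) = -2.02376e-07.
Partial sum through k=2: 0.00119338.
Correction k=3: B_{6}/6! · (f^{(5)}(37) − f^{(5)}(7)) = 1/30240 · (-5.17075e-11 − (-0.000166528)) = 5.50687e-09.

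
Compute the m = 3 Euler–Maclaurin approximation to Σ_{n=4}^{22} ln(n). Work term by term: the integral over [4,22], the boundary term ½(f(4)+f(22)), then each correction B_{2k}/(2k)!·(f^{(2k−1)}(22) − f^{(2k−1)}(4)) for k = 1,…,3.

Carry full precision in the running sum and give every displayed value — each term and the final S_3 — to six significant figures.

Integral: ∫_4^22 ln(x) dx = 44.4578.
½[f(4) + f(22)] = ½[1.38629 + 3.09104] = 2.23867.
Running total after boundary: 46.6964.
k=1: B_{2}/(2)! × [f^{(1)}(22) − f^{(1)}(4)] = 1/12 × (0.0454545 − 0.250000) = -0.0170455.
Partial sum through k=1: 46.6794.
k=2: B_{4}/(4)! × [f^{(3)}(22) − f^{(3)}(4)] = −1/720 × (0.000187829 − 0.0312500) = 4.31419e-05.
Partial sum through k=2: 46.6794.
k=3: B_{6}/(6)! × [f^{(5)}(22) − f^{(5)}(4)] = 1/30240 × (4.65691e-06 − 0.0234375) = -7.74896e-07.

S_3 ≈ 46.6794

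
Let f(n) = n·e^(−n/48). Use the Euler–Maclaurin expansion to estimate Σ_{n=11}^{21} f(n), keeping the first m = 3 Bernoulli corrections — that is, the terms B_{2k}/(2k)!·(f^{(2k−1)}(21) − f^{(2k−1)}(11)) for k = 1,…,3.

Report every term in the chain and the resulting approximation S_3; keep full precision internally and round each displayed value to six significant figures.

S_3 ≈ 124.739

∫_11^21 x·e^(−x/48) dx evaluates to 113.607.
Endpoint term: (f(11) + f(21))/2 = (8.74716 + 13.5586)/2 = 11.1529.
Running total after boundary: 124.760.
k=1: B_{2}/(2)! × [f^{(1)}(21) − f^{(1)}(11)] = 1/12 × (0.363177 − 0.612964) = -0.0208155.
After k=1: 124.739.
k=2: B_{4}/(4)! × [f^{(3)}(21) − f^{(3)}(11)] = −1/720 × (0.000718088 − 0.000956318) = 3.30875e-07.
After k=2: 124.739.
k=3: B_{6}/(6)! × [f^{(5)}(21) − f^{(5)}(11)] = 1/30240 × (5.54925e-07 − 7.14667e-07) = -5.28247e-12.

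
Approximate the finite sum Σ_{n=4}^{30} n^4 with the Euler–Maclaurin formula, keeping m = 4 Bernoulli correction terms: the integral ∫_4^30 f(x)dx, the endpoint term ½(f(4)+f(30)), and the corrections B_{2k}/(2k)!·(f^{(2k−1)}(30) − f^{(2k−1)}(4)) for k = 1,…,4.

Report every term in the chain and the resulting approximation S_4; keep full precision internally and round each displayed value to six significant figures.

Integral: ∫_4^30 x^4 dx = 4.85980e+06.
Endpoint term: (f(4) + f(30))/2 = (256.000 + 810000)/2 = 405128.
Integral + boundary = 5.26492e+06.
k=1: B_{2}/(2)! × [f^{(1)}(30) − f^{(1)}(4)] = 1/12 × (108000 − 256.000) = 8978.67.
After k=1: 5.27390e+06.
k=2: B_{4}/(4)! × [f^{(3)}(30) − f^{(3)}(4)] = −1/720 × (720.000 − 96.0000) = -0.866667.
After k=2: 5.27390e+06.
k=3: B_{6}/(6)! × [f^{(5)}(30) − f^{(5)}(4)] = 1/30240 × (0.00000 − 0.00000) = 0.00000.
After k=3: 5.27390e+06.
k=4: B_{8}/(8)! × [f^{(7)}(30) − f^{(7)}(4)] = −1/1209600 × (0.00000 − 0.00000) = 0.00000.

S_4 ≈ 5.27390e+06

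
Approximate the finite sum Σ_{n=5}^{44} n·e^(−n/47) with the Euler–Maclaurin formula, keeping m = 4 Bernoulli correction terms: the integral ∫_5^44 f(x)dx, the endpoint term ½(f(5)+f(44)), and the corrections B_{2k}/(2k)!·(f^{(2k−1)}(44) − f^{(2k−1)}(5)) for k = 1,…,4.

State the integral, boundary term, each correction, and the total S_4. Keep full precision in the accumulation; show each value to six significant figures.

Integral: ∫_5^44 x·e^(−x/47) dx = 520.226.
Endpoint term: (f(5) + f(44))/2 = (4.49540 + 17.2536)/2 = 10.8745.
Running total after boundary: 531.101.
k=1: B_{2}/(2)! × [f^{(1)}(44) − f^{(1)}(5)] = 1/12 × (0.0250294 − 0.803433) = -0.0648670.
Running total after k=1: 531.036.
k=2: B_{4}/(4)! × [f^{(3)}(44) − f^{(3)}(5)] = −1/720 × (0.000366357 − 0.00117772) = 1.12690e-06.
Running total after k=2: 531.036.
k=3: B_{6}/(6)! × [f^{(5)}(44) − f^{(5)}(5)] = 1/30240 × (3.26566e-07 − 9.01648e-07) = -1.90173e-11.
Running total after k=3: 531.036.
k=4: B_{8}/(8)! × [f^{(7)}(44) − f^{(7)}(5)] = −1/1209600 × (2.20590e-10 − 5.74988e-10) = 2.92987e-16.

S_4 ≈ 531.036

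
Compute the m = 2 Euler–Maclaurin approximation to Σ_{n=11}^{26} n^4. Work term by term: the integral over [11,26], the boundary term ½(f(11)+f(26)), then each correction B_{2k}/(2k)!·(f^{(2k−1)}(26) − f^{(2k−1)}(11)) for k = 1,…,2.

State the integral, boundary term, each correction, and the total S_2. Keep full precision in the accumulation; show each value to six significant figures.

The integral term ∫_11^26 x^4 dx = 2.34406e+06.
½[f(11) + f(26)] = ½[14641.0 + 456976] = 235808.
Running total after boundary: 2.57987e+06.
Correction k=1: B_{2}/2! · (f^{(1)}(26) − f^{(1)}(11)) = 1/12 · (70304.0 − 5324.00) = 5415.00.
Running total after k=1: 2.58529e+06.
Correction k=2: B_{4}/4! · (f^{(3)}(26) − f^{(3)}(11)) = −1/720 · (624.000 − 264.000) = -0.500000.

S_2 ≈ 2.58529e+06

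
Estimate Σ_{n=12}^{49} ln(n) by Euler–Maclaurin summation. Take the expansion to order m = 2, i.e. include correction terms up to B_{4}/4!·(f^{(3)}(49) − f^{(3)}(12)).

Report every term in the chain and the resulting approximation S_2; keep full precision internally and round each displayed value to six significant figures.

∫_12^49 ln(x) dx evaluates to 123.880.
Endpoint term: (f(12) + f(49))/2 = (2.48491 + 3.89182)/2 = 3.18836.
Running total after boundary: 127.069.
k=1: B_{2}/(2)! × [f^{(1)}(49) − f^{(1)}(12)] = 1/12 × (0.0204082 − 0.0833333) = -0.00524376.
Partial sum through k=1: 127.063.
k=2: B_{4}/(4)! × [f^{(3)}(49) − f^{(3)}(12)] = −1/720 × (1.69997e-05 − 0.00115741) = 1.58390e-06.

S_2 ≈ 127.063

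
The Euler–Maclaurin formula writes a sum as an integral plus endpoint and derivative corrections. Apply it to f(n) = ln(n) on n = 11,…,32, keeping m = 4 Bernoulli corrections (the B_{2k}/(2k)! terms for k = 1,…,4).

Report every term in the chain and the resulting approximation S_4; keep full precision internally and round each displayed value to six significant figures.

S_4 ≈ 66.4535

The integral term ∫_11^32 ln(x) dx = 63.5267.
Endpoint term: (f(11) + f(32))/2 = (2.39790 + 3.46574)/2 = 2.93182.
So far: 66.4585.
k=1: B_{2}/(2)! × [f^{(1)}(32) − f^{(1)}(11)] = 1/12 × (0.0312500 − 0.0909091) = -0.00497159.
Running total after k=1: 66.4535.
k=2: B_{4}/(4)! × [f^{(3)}(32) − f^{(3)}(11)] = −1/720 × (6.10352e-05 − 0.00150263) = 2.00221e-06.
Running total after k=2: 66.4535.
k=3: B_{6}/(6)! × [f^{(5)}(32) − f^{(5)}(11)] = 1/30240 × (7.15256e-07 − 0.000149021) = -4.90429e-09.
Running total after k=3: 66.4535.
k=4: B_{8}/(8)! × [f^{(7)}(32) − f^{(7)}(11)] = −1/1209600 × (2.09548e-08 − 3.69474e-05) = 3.05278e-11.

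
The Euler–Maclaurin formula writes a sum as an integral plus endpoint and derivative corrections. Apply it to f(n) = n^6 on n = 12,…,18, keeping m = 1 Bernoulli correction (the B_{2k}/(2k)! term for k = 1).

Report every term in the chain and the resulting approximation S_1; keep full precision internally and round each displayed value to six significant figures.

Integral: ∫_12^18 x^6 dx = 8.23412e+07.
Endpoint term: (f(12) + f(18))/2 = (2.98598e+06 + 3.40122e+07)/2 = 1.84991e+07.
So far: 1.00840e+08.
k=1: B_{2}/(2)! × [f^{(1)}(18) − f^{(1)}(12)] = 1/12 × (1.13374e+07 − 1.49299e+06) = 820368.

S_1 ≈ 1.01661e+08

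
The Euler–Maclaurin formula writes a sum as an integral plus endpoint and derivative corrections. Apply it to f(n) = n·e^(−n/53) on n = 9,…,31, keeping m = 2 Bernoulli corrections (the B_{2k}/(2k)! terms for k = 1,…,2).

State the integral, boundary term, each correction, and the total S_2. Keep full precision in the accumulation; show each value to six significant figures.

The integral term ∫_9^31 x·e^(−x/53) dx = 292.336.
Endpoint term: (f(9) + f(31))/2 = (7.59442 + 17.2719)/2 = 12.4332.
Running total after boundary: 304.770.
Correction k=1: B_{2}/2! · (f^{(1)}(31) − f^{(1)}(9)) = 1/12 · (0.231273 − 0.700533) = -0.0391050.
After k=1: 304.730.
Correction k=2: B_{4}/4! · (f^{(3)}(31) − f^{(3)}(9)) = −1/720 · (0.000479028 − 0.000850189) = 5.15501e-07.

S_2 ≈ 304.730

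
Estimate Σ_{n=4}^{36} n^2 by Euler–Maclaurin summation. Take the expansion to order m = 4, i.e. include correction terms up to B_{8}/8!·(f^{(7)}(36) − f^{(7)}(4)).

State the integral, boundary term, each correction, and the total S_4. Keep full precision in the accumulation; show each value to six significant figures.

The integral term ∫_4^36 x^2 dx = 15530.7.
Boundary: ½(f(4) + f(36)) = ½(16.0000 + 1296.00) = 656.000.
Running total after boundary: 16186.7.
Correction k=1: B_{2}/2! · (f^{(1)}(36) − f^{(1)}(4)) = 1/12 · (72.0000 − 8.00000) = 5.33333.
Partial sum through k=1: 16192.0.
Correction k=2: B_{4}/4! · (f^{(3)}(36) − f^{(3)}(4)) = −1/720 · (0.00000 − 0.00000) = 0.00000.
Partial sum through k=2: 16192.0.
Correction k=3: B_{6}/6! · (f^{(5)}(36) − f^{(5)}(4)) = 1/30240 · (0.00000 − 0.00000) = 0.00000.
Partial sum through k=3: 16192.0.
Correction k=4: B_{8}/8! · (f^{(7)}(36) − f^{(7)}(4)) = −1/1209600 · (0.00000 − 0.00000) = 0.00000.

S_4 ≈ 16192.0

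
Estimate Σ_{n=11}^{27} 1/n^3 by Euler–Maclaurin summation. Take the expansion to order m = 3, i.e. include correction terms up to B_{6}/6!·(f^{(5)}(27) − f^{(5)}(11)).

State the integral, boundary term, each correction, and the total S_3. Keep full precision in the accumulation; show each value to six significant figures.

∫_11^27 1/x^3 dx evaluates to 0.00344636.
Boundary: ½(f(11) + f(27)) = ½(0.000751315 + 5.08053e-05) = 0.000401060.
Integral + boundary = 0.00384742.
k=1: B_{2}/(2)! × [f^{(1)}(27) − f^{(1)}(11)] = 1/12 × (-5.64503e-06 − (-0.000204904)) = 1.66049e-05.
After k=1: 0.00386403.
k=2: B_{4}/(4)! × [f^{(3)}(27) − f^{(3)}(11)] = −1/720 × (-1.54870e-07 − (-3.38684e-05)) = -4.68244e-08.
After k=2: 0.00386398.
k=3: B_{6}/(6)! × [f^{(5)}(27) − f^{(5)}(11)] = 1/30240 × (-8.92258e-09 − (-1.17560e-05)) = 3.88461e-10.

S_3 ≈ 0.00386398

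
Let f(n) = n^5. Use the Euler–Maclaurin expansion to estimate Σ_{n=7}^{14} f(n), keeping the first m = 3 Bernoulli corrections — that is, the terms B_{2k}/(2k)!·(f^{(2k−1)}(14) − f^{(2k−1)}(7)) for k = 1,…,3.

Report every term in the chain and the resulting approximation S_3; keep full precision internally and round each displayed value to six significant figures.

S_3 ≈ 1.52762e+06

Integral: ∫_7^14 x^5 dx = 1.23531e+06.
Endpoint term: (f(7) + f(14))/2 = (16807.0 + 537824)/2 = 277316.
Integral + boundary = 1.51263e+06.
Correction k=1: B_{2}/2! · (f^{(1)}(14) − f^{(1)}(7)) = 1/12 · (192080 − 12005.0) = 15006.2.
After k=1: 1.52764e+06.
Correction k=2: B_{4}/4! · (f^{(3)}(14) − f^{(3)}(7)) = −1/720 · (11760.0 − 2940.00) = -12.2500.
After k=2: 1.52762e+06.
Correction k=3: B_{6}/6! · (f^{(5)}(14) − f^{(5)}(7)) = 1/30240 · (120.000 − 120.000) = 0.00000.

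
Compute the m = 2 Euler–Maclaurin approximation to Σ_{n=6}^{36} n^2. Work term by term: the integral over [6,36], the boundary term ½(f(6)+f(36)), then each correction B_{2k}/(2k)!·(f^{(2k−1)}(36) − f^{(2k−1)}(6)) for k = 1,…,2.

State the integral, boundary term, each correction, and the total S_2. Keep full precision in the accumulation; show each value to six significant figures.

S_2 ≈ 16151.0

∫_6^36 x^2 dx evaluates to 15480.0.
Boundary: ½(f(6) + f(36)) = ½(36.0000 + 1296.00) = 666.000.
Running total after boundary: 16146.0.
Correction k=1: B_{2}/2! · (f^{(1)}(36) − f^{(1)}(6)) = 1/12 · (72.0000 − 12.0000) = 5.00000.
Partial sum through k=1: 16151.0.
Correction k=2: B_{4}/4! · (f^{(3)}(36) − f^{(3)}(6)) = −1/720 · (0.00000 − 0.00000) = 0.00000.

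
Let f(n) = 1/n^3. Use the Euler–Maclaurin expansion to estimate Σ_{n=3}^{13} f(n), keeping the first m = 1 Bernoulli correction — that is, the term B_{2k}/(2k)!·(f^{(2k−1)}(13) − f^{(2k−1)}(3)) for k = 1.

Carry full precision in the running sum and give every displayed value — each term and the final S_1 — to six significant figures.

S_1 ≈ 0.0744207

∫_3^13 1/x^3 dx evaluates to 0.0525970.
Endpoint term: (f(3) + f(13))/2 = (0.0370370 + 0.000455166)/2 = 0.0187461.
Running total after boundary: 0.0713431.
Order-1 term: 1/12 · (-0.000105038 − (-0.0370370)) = 0.00307767.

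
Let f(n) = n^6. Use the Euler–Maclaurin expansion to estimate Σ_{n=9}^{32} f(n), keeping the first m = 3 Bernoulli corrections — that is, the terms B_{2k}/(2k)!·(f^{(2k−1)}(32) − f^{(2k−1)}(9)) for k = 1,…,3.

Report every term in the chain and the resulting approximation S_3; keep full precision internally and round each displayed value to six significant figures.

S_3 ≈ 5.46173e+09

∫_9^32 x^6 dx evaluates to 4.90785e+09.
½[f(9) + f(32)] = ½[531441 + 1.07374e+09] = 5.37137e+08.
Running total after boundary: 5.44499e+09.
Order-1 term: 1/12 · (2.01327e+08 − 354294) = 1.67477e+07.
Partial sum through k=1: 5.46174e+09.
Order-2 term: −1/720 · (3.93216e+06 − 87480.0) = -5339.83.
Partial sum through k=2: 5.46173e+09.
Order-3 term: 1/30240 · (23040.0 − 6480.00) = 0.547619.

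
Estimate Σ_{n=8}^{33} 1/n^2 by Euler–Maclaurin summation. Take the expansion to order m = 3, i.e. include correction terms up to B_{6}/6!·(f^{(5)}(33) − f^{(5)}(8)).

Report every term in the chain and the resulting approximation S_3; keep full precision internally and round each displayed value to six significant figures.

S_3 ≈ 0.103288

∫_8^33 1/x^2 dx evaluates to 0.0946970.
½[f(8) + f(33)] = ½[0.0156250 + 0.000918274] = 0.00827164.
Integral + boundary = 0.102969.
Order-1 term: 1/12 · (-5.56529e-05 − (-0.00390625)) = 0.000320883.
Running total after k=1: 0.103289.
Order-2 term: −1/720 · (-6.13256e-07 − (-0.000732422)) = -1.01640e-06.
Running total after k=2: 0.103288.
Order-3 term: 1/30240 · (-1.68941e-08 − (-0.000343323)) = 1.13527e-08.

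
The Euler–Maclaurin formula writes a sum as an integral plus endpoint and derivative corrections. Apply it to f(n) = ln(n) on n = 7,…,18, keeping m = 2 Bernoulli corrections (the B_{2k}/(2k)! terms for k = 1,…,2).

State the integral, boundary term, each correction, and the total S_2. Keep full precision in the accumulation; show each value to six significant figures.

Integral: ∫_7^18 ln(x) dx = 27.4053.
½[f(7) + f(18)] = ½[1.94591 + 2.89037] = 2.41814.
So far: 29.8235.
Order-1 term: 1/12 · (0.0555556 − 0.142857) = -0.00727513.
Running total after k=1: 29.8162.
Order-2 term: −1/720 · (0.000342936 − 0.00583090) = 7.62218e-06.

S_2 ≈ 29.8162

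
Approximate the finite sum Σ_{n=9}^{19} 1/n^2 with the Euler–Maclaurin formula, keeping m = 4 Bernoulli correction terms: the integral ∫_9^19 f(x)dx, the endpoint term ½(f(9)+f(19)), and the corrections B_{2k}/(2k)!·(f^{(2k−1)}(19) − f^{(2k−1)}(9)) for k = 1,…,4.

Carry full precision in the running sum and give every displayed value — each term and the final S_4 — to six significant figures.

The integral term ∫_9^19 1/x^2 dx = 0.0584795.
Boundary: ½(f(9) + f(19)) = ½(0.0123457 + 0.00277008) = 0.00755788.
Integral + boundary = 0.0660374.
Order-1 term: 1/12 · (-0.000291588 − (-0.00274348)) = 0.000204325.
Partial sum through k=1: 0.0662417.
Order-2 term: −1/720 · (-9.69267e-06 − (-0.000406442)) = -5.51041e-07.
Partial sum through k=2: 0.0662412.
Order-3 term: 1/30240 · (-8.05485e-07 − (-0.000150534)) = 4.95134e-09.
Partial sum through k=3: 0.0662412.
Order-4 term: −1/1209600 · (-1.24951e-07 − (-0.000104073)) = -8.59359e-11.

S_4 ≈ 0.0662412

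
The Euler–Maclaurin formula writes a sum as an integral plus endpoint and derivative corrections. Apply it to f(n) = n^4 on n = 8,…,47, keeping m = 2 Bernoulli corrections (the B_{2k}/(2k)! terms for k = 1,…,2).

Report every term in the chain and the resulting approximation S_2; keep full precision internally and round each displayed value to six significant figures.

Integral: ∫_8^47 x^4 dx = 4.58624e+07.
½[f(8) + f(47)] = ½[4096.00 + 4.87968e+06] = 2.44189e+06.
So far: 4.83043e+07.
Order-1 term: 1/12 · (415292 − 2048.00) = 34437.0.
Partial sum through k=1: 4.83388e+07.
Order-2 term: −1/720 · (1128.00 − 192.000) = -1.30000.

S_2 ≈ 4.83388e+07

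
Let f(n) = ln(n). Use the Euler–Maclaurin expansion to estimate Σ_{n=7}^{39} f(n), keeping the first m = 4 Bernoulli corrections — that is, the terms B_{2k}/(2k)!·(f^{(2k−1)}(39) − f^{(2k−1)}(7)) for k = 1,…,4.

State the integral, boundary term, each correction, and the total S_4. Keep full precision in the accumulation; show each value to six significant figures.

S_4 ≈ 100.053

∫_7^39 ln(x) dx evaluates to 97.2575.
Boundary: ½(f(7) + f(39)) = ½(1.94591 + 3.66356) = 2.80474.
Integral + boundary = 100.062.
Order-1 term: 1/12 · (0.0256410 − 0.142857) = -0.00976801.
Running total after k=1: 100.053.
Order-2 term: −1/720 · (3.37160e-05 − 0.00583090) = 8.05165e-06.
Running total after k=2: 100.053.
Order-3 term: 1/30240 · (2.66004e-07 − 0.00142798) = -4.72126e-08.
Running total after k=3: 100.053.
Order-4 term: −1/1209600 · (5.24663e-09 − 0.000874271) = 7.22773e-10.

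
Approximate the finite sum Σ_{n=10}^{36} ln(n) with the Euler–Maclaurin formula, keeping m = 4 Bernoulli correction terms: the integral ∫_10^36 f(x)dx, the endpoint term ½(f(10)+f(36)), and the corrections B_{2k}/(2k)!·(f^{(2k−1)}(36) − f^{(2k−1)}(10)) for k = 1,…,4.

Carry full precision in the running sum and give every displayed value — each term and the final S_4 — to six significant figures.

Integral: ∫_10^36 ln(x) dx = 79.9808.
½[f(10) + f(36)] = ½[2.30259 + 3.58352] = 2.94305.
Running total after boundary: 82.9239.
Order-1 term: 1/12 · (0.0277778 − 0.100000) = -0.00601852.
Running total after k=1: 82.9179.
Order-2 term: −1/720 · (4.28669e-05 − 0.00200000) = 2.71824e-06.
Running total after k=2: 82.9179.
Order-3 term: 1/30240 · (3.96916e-07 − 0.000240000) = -7.92338e-09.
Running total after k=3: 82.9179.
Order-4 term: −1/1209600 · (9.18787e-09 − 7.20000e-05) = 5.95162e-11.

S_4 ≈ 82.9179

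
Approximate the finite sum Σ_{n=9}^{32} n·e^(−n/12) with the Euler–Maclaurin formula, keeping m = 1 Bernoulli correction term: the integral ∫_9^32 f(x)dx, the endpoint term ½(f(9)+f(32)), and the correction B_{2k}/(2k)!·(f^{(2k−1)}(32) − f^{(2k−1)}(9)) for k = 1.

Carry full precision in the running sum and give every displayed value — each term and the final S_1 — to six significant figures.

The integral term ∫_9^32 x·e^(−x/12) dx = 82.3491.
½[f(9) + f(32)] = ½[4.25130 + 2.22347] = 3.23738.
So far: 85.5865.
Correction k=1: B_{2}/2! · (f^{(1)}(32) − f^{(1)}(9)) = 1/12 · (-0.115806 − 0.118092) = -0.0194914.

S_1 ≈ 85.5670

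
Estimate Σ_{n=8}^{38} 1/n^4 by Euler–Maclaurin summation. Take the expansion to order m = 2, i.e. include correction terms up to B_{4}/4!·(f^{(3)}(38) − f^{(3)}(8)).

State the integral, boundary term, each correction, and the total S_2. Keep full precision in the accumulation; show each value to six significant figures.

Integral: ∫_8^38 1/x^4 dx = 0.000644967.
½[f(8) + f(38)] = ½[0.000244141 + 4.79585e-07] = 0.000122310.
Integral + boundary = 0.000767277.
Order-1 term: 1/12 · (-5.04826e-08 − (-0.000122070)) = 1.01683e-05.
Running total after k=1: 0.000777445.
Order-2 term: −1/720 · (-1.04881e-09 − (-5.72205e-05)) = -7.94714e-08.

S_2 ≈ 0.000777366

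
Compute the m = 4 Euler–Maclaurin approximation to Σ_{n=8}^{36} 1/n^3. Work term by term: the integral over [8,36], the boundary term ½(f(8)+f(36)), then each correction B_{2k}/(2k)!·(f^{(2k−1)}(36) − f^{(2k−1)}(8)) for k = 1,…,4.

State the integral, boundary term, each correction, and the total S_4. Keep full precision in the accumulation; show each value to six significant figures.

The integral term ∫_8^36 1/x^3 dx = 0.00742670.
Boundary: ½(f(8) + f(36)) = ½(0.00195312 + 2.14335e-05) = 0.000987279.
Running total after boundary: 0.00841398.
Correction k=1: B_{2}/2! · (f^{(1)}(36) − f^{(1)}(8)) = 1/12 · (-1.78612e-06 − (-0.000732422)) = 6.08863e-05.
After k=1: 0.00847486.
Correction k=2: B_{4}/4! · (f^{(3)}(36) − f^{(3)}(8)) = −1/720 · (-2.75636e-08 − (-0.000228882)) = -3.17853e-07.
After k=2: 0.00847455.
Correction k=3: B_{6}/6! · (f^{(5)}(36) − f^{(5)}(8)) = 1/30240 · (-8.93265e-10 − (-0.000150204)) = 4.96702e-09.
After k=3: 0.00847455.
Correction k=4: B_{8}/8! · (f^{(7)}(36) − f^{(7)}(8)) = −1/1209600 · (-4.96259e-11 − (-0.000168979)) = -1.39698e-10.

S_4 ≈ 0.00847455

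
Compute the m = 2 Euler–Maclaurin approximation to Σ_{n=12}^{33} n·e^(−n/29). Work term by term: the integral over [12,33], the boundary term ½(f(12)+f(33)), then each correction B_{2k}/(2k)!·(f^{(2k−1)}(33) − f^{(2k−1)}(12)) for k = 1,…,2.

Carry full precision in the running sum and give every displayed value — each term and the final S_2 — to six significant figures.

∫_12^33 x·e^(−x/29) dx evaluates to 209.867.
½[f(12) + f(33)] = ½[7.93365 + 10.5759] = 9.25477.
Running total after boundary: 219.122.
Correction k=1: B_{2}/2! · (f^{(1)}(33) − f^{(1)}(12)) = 1/12 · (-0.0442043 − 0.387563) = -0.0359807.
After k=1: 219.086.
Correction k=2: B_{4}/4! · (f^{(3)}(33) − f^{(3)}(12)) = −1/720 · (0.000709582 − 0.00203310) = 1.83822e-06.

S_2 ≈ 219.086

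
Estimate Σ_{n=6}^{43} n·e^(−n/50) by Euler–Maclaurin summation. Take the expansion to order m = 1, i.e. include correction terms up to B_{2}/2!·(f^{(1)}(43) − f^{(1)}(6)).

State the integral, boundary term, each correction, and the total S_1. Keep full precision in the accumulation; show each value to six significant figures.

S_1 ≈ 527.372

Integral: ∫_6^43 x·e^(−x/50) dx = 515.674.
Boundary: ½(f(6) + f(43)) = ½(5.32152 + 18.1960) = 11.7587.
So far: 527.432.
k=1: B_{2}/(2)! × [f^{(1)}(43) − f^{(1)}(6)] = 1/12 × (0.0592427 − 0.780490) = -0.0601039.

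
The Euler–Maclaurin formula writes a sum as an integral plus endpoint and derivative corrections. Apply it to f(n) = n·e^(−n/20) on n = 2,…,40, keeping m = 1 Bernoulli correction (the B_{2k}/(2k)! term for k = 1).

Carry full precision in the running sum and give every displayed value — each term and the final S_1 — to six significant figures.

S_1 ≈ 239.259

∫_2^40 x·e^(−x/20) dx evaluates to 235.726.
½[f(2) + f(40)] = ½[1.80967 + 5.41341] = 3.61154.
Running total after boundary: 239.338.
Order-1 term: 1/12 · (-0.135335 − 0.814354) = -0.0791407.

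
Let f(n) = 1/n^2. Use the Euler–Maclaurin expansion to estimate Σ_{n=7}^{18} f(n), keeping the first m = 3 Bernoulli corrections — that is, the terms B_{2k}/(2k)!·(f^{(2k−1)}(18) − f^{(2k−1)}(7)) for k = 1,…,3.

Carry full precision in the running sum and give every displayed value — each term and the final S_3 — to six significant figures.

Integral: ∫_7^18 1/x^2 dx = 0.0873016.
Boundary: ½(f(7) + f(18)) = ½(0.0204082 + 0.00308642) = 0.0117473.
Integral + boundary = 0.0990489.
k=1: B_{2}/(2)! × [f^{(1)}(18) − f^{(1)}(7)] = 1/12 × (-0.000342936 − (-0.00583090)) = 0.000457331.
After k=1: 0.0995062.
k=2: B_{4}/(4)! × [f^{(3)}(18) − f^{(3)}(7)] = −1/720 × (-1.27013e-05 − (-0.00142798)) = -1.96566e-06.
After k=2: 0.0995042.
k=3: B_{6}/(6)! × [f^{(5)}(18) − f^{(5)}(7)] = 1/30240 × (-1.17605e-06 − (-0.000874271)) = 2.88722e-08.

S_3 ≈ 0.0995043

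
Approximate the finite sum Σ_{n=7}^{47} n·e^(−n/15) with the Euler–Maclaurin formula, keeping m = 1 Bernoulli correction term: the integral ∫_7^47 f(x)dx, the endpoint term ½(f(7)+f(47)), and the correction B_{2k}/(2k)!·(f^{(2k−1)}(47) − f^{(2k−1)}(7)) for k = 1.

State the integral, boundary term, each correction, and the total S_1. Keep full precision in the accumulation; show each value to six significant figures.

S_1 ≈ 169.600

Integral: ∫_7^47 x·e^(−x/15) dx = 166.417.
½[f(7) + f(47)] = ½[4.38962 + 2.04790] = 3.21876.
So far: 169.636.
Correction k=1: B_{2}/2! · (f^{(1)}(47) − f^{(1)}(7)) = 1/12 · (-0.0929543 − 0.334448) = -0.0356168.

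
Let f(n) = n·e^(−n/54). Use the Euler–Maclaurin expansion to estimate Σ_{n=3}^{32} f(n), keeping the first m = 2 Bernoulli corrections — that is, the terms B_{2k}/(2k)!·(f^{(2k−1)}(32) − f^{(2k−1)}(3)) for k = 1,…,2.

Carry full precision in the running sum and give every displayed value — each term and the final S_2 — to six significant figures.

∫_3^32 x·e^(−x/54) dx evaluates to 344.033.
½[f(3) + f(32)] = ½[2.83788 + 17.6925] = 10.2652.
Integral + boundary = 354.298.
Correction k=1: B_{2}/2! · (f^{(1)}(32) − f^{(1)}(3)) = 1/12 · (0.225252 − 0.893406) = -0.0556795.
After k=1: 354.242.
Correction k=2: B_{4}/4! · (f^{(3)}(32) − f^{(3)}(3)) = −1/720 · (0.000456460 − 0.000955187) = 6.92677e-07.

S_2 ≈ 354.242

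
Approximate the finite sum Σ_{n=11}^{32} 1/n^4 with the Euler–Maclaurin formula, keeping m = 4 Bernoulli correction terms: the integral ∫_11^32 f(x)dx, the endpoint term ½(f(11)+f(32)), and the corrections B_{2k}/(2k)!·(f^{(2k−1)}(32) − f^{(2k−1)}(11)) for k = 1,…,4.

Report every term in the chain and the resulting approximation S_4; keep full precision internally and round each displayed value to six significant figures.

S_4 ≈ 0.000276945

∫_11^32 1/x^4 dx evaluates to 0.000240266.
Endpoint term: (f(11) + f(32))/2 = (6.83013e-05 + 9.53674e-07)/2 = 3.46275e-05.
Integral + boundary = 0.000274893.
Correction k=1: B_{2}/2! · (f^{(1)}(32) − f^{(1)}(11)) = 1/12 · (-1.19209e-07 − (-2.48369e-05)) = 2.05980e-06.
Partial sum through k=1: 0.000276953.
Correction k=2: B_{4}/4! · (f^{(3)}(32) − f^{(3)}(11)) = −1/720 · (-3.49246e-09 − (-6.15790e-06)) = -8.54778e-09.
Partial sum through k=2: 0.000276945.
Correction k=3: B_{6}/6! · (f^{(5)}(32) − f^{(5)}(11)) = 1/30240 · (-1.90994e-10 − (-2.84994e-06)) = 9.42376e-11.
Partial sum through k=3: 0.000276945.
Correction k=4: B_{8}/8! · (f^{(7)}(32) − f^{(7)}(11)) = −1/1209600 · (-1.67866e-11 − (-2.11979e-06)) = -1.75246e-12.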